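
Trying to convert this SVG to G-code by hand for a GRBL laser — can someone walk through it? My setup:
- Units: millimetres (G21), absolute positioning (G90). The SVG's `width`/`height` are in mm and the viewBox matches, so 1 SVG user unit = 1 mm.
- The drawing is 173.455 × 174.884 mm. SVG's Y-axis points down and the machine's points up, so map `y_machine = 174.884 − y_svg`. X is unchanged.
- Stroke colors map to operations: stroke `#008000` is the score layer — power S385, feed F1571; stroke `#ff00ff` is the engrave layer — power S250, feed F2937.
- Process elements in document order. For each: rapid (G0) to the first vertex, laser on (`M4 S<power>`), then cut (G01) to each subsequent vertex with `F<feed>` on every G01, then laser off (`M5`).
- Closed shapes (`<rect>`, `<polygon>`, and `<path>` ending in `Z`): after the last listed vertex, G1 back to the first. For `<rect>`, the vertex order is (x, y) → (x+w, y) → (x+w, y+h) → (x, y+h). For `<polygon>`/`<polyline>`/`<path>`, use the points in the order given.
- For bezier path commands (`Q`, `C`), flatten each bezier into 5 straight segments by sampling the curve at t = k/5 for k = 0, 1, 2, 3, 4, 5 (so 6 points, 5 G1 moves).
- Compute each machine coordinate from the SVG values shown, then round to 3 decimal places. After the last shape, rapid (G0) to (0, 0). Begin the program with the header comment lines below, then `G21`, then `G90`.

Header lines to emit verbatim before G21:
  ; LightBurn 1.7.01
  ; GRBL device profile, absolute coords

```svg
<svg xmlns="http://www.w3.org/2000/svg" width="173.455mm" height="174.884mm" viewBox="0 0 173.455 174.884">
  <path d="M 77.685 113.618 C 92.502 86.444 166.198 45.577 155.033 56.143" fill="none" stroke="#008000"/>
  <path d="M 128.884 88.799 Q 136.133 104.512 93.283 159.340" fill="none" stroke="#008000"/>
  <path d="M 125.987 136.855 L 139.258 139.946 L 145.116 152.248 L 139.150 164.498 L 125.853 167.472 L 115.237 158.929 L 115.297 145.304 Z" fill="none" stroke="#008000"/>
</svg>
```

; LightBurn 1.7.01
; GRBL device profile, absolute coords
G21
G90
G0 X77.685 Y61.266
M4 S385
G01 X92.491 Y78.693 F1571
G01 X114.528 Y96.279 F1571
G01 X136.897 Y110.900 F1571
G01 X152.699 Y119.430 F1571
G01 X155.033 Y118.741 F1571
M5
G0 X128.884 Y86.085
M4 S385
G01 X129.780 Y78.235 F1571
G01 X126.667 Y67.256 F1571
G01 X119.547 Y53.148 F1571
G01 X108.419 Y35.911 F1571
G01 X93.283 Y15.544 F1571
M5
G0 X125.987 Y38.029
M4 S385
G01 X139.258 Y34.938 F1571
G01 X145.116 Y22.636 F1571
G01 X139.150 Y10.386 F1571
G01 X125.853 Y7.412 F1571
G01 X115.237 Y15.955 F1571
G01 X115.297 Y29.580 F1571
G01 X125.987 Y38.029 F1571
M5
G0 X0.000 Y0.000

viewBox `0 0 173.455 174.884` with mm width/height → 1 unit = 1 mm. Flip: y_m = 174.884 − y_svg.

**Shape 1** — `<path>` cubic bezier, stroke `#008000` → score (S385, F1571). Control points (SVG): P0=(77.685,113.618), P1=(92.502,86.444), P2=(166.198,45.577), P3=(155.033,56.143); sampled at t=k/5. Machine vertices: (77.685,61.266) → (92.491,78.693) → (114.528,96.279) → (136.897,110.900) → (152.699,119.430) → (155.033,118.741). Open path.

**Shape 2** — `<path>` quadratic bezier, stroke `#008000` → score (S385, F1571). Control points (SVG): P0=(128.884,88.799), P1=(136.133,104.512), P2=(93.283,159.340); sampled at t=k/5. Machine vertices: (128.884,86.085) → (129.780,78.235) → (126.667,67.256) → (119.547,53.148) → (108.419,35.911) → (93.283,15.544). Open path.

**Shape 3** — `<path>` regular polygon, stroke `#008000` → score (S385, F1571). Machine vertices: (125.987,38.029) → (139.258,34.938) → (145.116,22.636) → (139.150,10.386) → (125.853,7.412) → (115.237,15.955) → (115.297,29.580) → (125.987,38.029). Closed: final G1 returns to the first vertex.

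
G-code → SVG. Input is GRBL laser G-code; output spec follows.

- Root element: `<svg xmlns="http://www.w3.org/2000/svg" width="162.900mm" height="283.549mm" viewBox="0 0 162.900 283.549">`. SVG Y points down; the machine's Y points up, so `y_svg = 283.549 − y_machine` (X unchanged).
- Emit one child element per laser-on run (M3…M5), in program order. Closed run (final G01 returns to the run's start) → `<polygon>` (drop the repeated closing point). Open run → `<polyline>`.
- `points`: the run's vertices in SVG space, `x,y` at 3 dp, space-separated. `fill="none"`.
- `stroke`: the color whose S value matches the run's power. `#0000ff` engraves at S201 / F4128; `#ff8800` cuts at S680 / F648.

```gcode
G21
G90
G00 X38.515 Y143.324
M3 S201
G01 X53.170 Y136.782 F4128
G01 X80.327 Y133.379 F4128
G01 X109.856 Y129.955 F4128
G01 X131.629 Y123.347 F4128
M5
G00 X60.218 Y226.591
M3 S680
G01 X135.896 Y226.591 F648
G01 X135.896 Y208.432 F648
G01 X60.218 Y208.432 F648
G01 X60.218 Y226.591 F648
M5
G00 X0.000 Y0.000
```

Machine Y-up, SVG Y-down with viewBox height 283.549, so y_svg = 283.549 − y_machine; X carries over.

Run 1: the run's S201 means `#0000ff` (engrave). The run is open, so emit a `<polyline>` with points (Y-flipped): 38.515,140.225 53.170,146.767 80.327,150.170 109.856,153.594 131.629,160.202.

Run 2: S680 ⇒ cut layer `#ff8800`. The run returns to its start, so emit a `<polygon>` with points (Y-flipped): 60.218,56.958 135.896,56.958 135.896,75.117 60.218,75.117.

<svg xmlns="http://www.w3.org/2000/svg" width="162.900mm" height="283.549mm" viewBox="0 0 162.900 283.549">
  <polyline points="38.515,140.225 53.170,146.767 80.327,150.170 109.856,153.594 131.629,160.202" fill="none" stroke="#0000ff"/>
  <polygon points="60.218,56.958 135.896,56.958 135.896,75.117 60.218,75.117" fill="none" stroke="#ff8800"/>
</svg>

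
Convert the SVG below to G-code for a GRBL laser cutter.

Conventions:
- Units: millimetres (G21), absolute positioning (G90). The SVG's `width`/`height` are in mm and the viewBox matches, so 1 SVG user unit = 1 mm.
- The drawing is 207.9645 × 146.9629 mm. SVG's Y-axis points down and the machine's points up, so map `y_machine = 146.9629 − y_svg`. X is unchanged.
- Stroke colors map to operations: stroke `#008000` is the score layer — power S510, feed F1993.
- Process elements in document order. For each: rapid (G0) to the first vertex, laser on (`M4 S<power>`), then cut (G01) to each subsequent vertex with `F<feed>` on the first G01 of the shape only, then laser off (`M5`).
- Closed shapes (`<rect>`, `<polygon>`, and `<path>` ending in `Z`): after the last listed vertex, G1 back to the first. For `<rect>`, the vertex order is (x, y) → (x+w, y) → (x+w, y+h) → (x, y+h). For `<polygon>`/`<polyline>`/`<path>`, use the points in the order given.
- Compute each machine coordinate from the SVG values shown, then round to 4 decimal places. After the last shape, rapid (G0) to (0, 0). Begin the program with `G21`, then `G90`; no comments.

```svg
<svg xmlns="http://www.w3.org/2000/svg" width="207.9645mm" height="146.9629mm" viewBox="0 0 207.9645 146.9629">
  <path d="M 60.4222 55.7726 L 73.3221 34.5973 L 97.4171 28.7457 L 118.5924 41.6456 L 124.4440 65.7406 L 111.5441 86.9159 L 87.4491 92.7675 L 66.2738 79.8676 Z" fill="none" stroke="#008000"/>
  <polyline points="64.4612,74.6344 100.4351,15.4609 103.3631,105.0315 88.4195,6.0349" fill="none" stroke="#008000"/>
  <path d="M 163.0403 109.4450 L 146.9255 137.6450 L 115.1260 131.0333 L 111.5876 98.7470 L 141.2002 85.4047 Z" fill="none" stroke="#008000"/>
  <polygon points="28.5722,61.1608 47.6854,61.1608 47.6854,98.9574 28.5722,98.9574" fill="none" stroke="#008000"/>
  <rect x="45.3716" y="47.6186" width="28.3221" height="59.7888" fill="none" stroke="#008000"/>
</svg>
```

G21
G90
G0 X60.4222 Y91.1903
M4 S510
G01 X73.3221 Y112.3656 F1993
G01 X97.4171 Y118.2172
G01 X118.5924 Y105.3173
G01 X124.4440 Y81.2223
G01 X111.5441 Y60.0470
G01 X87.4491 Y54.1954
G01 X66.2738 Y67.0953
G01 X60.4222 Y91.1903
M5
G0 X64.4612 Y72.3285
M4 S510
G01 X100.4351 Y131.5020 F1993
G01 X103.3631 Y41.9314
G01 X88.4195 Y140.9280
M5
G0 X163.0403 Y37.5179
M4 S510
G01 X146.9255 Y9.3179 F1993
G01 X115.1260 Y15.9296
G01 X111.5876 Y48.2159
G01 X141.2002 Y61.5582
G01 X163.0403 Y37.5179
M5
G0 X28.5722 Y85.8021
M4 S510
G01 X47.6854 Y85.8021 F1993
G01 X47.6854 Y48.0055
G01 X28.5722 Y48.0055
G01 X28.5722 Y85.8021
M5
G0 X45.3716 Y99.3443
M4 S510
G01 X73.6937 Y99.3443 F1993
G01 X73.6937 Y39.5555
G01 X45.3716 Y39.5555
G01 X45.3716 Y99.3443
M5
G0 X0.0000 Y0.0000

viewBox `0 0 207.9645 146.9629` with mm width/height → 1 unit = 1 mm. Flip: y_m = 146.9629 − y_svg.

**Shape 1** — `<path>` regular polygon, stroke `#008000` → score (S510, F1993). Machine vertices: (60.4222,91.1903) → (73.3221,112.3656) → (97.4171,118.2172) → (118.5924,105.3173) → (124.4440,81.2223) → (111.5441,60.0470) → (87.4491,54.1954) → (66.2738,67.0953) → (60.4222,91.1903). Closed: final G1 returns to the first vertex.

**Shape 2** — `<polyline>` open polyline, stroke `#008000` → score (S510, F1993). Machine vertices: (64.4612,72.3285) → (100.4351,131.5020) → (103.3631,41.9314) → (88.4195,140.9280). Open path.

**Shape 3** — `<path>` regular polygon, stroke `#008000` → score (S510, F1993). Machine vertices: (163.0403,37.5179) → (146.9255,9.3179) → (115.1260,15.9296) → (111.5876,48.2159) → (141.2002,61.5582) → (163.0403,37.5179). Closed: final G1 returns to the first vertex.

**Shape 4** — `<polygon>` rectangle, stroke `#008000` → score (S510, F1993). Machine vertices: (28.5722,85.8021) → (47.6854,85.8021) → (47.6854,48.0055) → (28.5722,48.0055) → (28.5722,85.8021). Closed: final G1 returns to the first vertex.

**Shape 5** — `<rect>` rectangle, stroke `#008000` → score (S510, F1993). Machine vertices: (45.3716,99.3443) → (73.6937,99.3443) → (73.6937,39.5555) → (45.3716,39.5555) → (45.3716,99.3443). Closed: final G1 returns to the first vertex.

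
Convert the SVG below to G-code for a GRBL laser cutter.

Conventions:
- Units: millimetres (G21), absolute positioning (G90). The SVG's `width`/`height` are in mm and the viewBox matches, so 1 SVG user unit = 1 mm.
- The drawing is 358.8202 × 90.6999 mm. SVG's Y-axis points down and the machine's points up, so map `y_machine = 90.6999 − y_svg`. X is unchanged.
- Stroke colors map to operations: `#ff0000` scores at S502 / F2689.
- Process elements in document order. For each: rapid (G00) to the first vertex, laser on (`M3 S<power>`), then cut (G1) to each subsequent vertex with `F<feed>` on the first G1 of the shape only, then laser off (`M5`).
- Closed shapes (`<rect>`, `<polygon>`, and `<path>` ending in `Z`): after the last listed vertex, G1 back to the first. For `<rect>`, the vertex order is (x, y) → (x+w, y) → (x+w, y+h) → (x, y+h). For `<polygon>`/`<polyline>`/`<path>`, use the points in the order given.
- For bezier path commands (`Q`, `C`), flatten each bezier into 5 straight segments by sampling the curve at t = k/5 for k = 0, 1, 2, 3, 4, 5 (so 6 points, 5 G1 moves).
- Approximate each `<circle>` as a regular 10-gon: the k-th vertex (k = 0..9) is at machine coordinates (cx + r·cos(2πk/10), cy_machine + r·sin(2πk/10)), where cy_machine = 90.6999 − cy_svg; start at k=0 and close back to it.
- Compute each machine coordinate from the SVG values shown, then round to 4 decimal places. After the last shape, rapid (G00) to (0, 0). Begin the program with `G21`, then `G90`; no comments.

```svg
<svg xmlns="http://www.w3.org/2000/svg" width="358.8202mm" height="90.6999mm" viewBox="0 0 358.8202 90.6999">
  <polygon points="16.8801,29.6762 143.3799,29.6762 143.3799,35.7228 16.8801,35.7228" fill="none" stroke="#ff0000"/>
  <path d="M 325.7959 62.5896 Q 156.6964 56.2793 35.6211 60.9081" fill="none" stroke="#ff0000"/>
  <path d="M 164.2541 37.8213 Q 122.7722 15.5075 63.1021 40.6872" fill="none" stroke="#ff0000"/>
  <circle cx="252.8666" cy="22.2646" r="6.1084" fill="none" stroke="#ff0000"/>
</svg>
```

G21
G90
G00 X16.8801 Y61.0237
M3 S502
G1 X143.3799 Y61.0237 F2689
G1 X143.3799 Y54.9771
G1 X16.8801 Y54.9771
G1 X16.8801 Y61.0237
M5
G00 X325.7959 Y28.1103
M3 S502
G1 X260.0771 Y30.1969 F2689
G1 X198.2002 Y31.4083
G1 X140.1652 Y31.7446
G1 X85.9722 Y31.2058
G1 X35.6211 Y29.7918
M5
G00 X164.2541 Y52.8786
M3 S502
G1 X146.9338 Y59.9044 F2689
G1 X128.1585 Y63.1307
G1 X107.9281 Y62.5575
G1 X86.2426 Y58.1848
G1 X63.1021 Y50.0127
M5
G00 X258.9750 Y68.4353
M3 S502
G1 X257.8084 Y72.0257 F2689
G1 X254.7542 Y74.2447
G1 X250.9790 Y74.2447
G1 X247.9248 Y72.0257
G1 X246.7582 Y68.4353
G1 X247.9248 Y64.8449
G1 X250.9790 Y62.6259
G1 X254.7542 Y62.6259
G1 X257.8084 Y64.8449
G1 X258.9750 Y68.4353
M5
G00 X0.0000 Y0.0000

Since the viewBox matches the mm dimensions, user units are millimetres directly. The only transform is the Y-flip y_m = 90.6999 − y_svg.

Shape 1 is a rectangle drawn with `<polygon>`. Its stroke #ff0000 means score at S502, F2689. After flipping Y the toolpath is (16.8801,61.0237) → (143.3799,61.0237) → (143.3799,54.9771) → (16.8801,54.9771) → (16.8801,61.0237), returning to the start.

Shape 2 is a quadratic bezier drawn with `<path>`. Its stroke #ff0000 means score at S502, F2689. After flipping Y the toolpath is (325.7959,28.1103) → (260.0771,30.1969) → (198.2002,31.4083) → (140.1652,31.7446) → (85.9722,31.2058) → (35.6211,29.7918).

Shape 3 is a quadratic bezier drawn with `<path>`. Its stroke #ff0000 means score at S502, F2689. After flipping Y the toolpath is (164.2541,52.8786) → (146.9338,59.9044) → (128.1585,63.1307) → (107.9281,62.5575) → (86.2426,58.1848) → (63.1021,50.0127).

Shape 4 is a circle drawn with `<circle>`. Its stroke #ff0000 means score at S502, F2689. After flipping Y the toolpath is (258.9750,68.4353) → (257.8084,72.0257) → (254.7542,74.2447) → (250.9790,74.2447) → (247.9248,72.0257) → (246.7582,68.4353) → (247.9248,64.8449) → (250.9790,62.6259) → (254.7542,62.6259) → (257.8084,64.8449) → (258.9750,68.4353), returning to the start.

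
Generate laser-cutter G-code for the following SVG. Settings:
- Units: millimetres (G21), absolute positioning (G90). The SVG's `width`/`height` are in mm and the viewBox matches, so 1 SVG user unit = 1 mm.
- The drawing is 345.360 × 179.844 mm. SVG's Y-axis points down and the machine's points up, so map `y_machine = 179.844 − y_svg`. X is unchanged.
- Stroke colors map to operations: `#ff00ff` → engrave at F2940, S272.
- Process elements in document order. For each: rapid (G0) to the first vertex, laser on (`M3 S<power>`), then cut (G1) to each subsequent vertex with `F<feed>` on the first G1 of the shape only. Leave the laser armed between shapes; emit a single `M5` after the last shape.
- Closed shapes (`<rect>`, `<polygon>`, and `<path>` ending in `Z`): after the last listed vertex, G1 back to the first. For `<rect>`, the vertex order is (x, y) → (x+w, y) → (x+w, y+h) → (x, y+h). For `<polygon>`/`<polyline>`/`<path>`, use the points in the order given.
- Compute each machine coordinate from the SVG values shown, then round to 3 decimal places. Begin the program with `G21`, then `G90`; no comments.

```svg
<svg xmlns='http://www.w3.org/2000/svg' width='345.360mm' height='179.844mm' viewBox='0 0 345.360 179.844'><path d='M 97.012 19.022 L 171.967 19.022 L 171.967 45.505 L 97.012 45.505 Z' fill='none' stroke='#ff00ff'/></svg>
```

Since the viewBox matches the mm dimensions, user units are millimetres directly. The only transform is the Y-flip y_m = 179.844 − y_svg.

Shape 1 is a rectangle drawn with `<path>`. Its stroke #ff00ff means engrave at S272, F2940. After flipping Y the toolpath is (97.012,160.822) → (171.967,160.822) → (171.967,134.339) → (97.012,134.339) → (97.012,160.822), returning to the start.

G21
G90
G0 X97.012 Y160.822
M3 S272
G1 X171.967 Y160.822 F2940
G1 X171.967 Y134.339
G1 X97.012 Y134.339
G1 X97.012 Y160.822
M5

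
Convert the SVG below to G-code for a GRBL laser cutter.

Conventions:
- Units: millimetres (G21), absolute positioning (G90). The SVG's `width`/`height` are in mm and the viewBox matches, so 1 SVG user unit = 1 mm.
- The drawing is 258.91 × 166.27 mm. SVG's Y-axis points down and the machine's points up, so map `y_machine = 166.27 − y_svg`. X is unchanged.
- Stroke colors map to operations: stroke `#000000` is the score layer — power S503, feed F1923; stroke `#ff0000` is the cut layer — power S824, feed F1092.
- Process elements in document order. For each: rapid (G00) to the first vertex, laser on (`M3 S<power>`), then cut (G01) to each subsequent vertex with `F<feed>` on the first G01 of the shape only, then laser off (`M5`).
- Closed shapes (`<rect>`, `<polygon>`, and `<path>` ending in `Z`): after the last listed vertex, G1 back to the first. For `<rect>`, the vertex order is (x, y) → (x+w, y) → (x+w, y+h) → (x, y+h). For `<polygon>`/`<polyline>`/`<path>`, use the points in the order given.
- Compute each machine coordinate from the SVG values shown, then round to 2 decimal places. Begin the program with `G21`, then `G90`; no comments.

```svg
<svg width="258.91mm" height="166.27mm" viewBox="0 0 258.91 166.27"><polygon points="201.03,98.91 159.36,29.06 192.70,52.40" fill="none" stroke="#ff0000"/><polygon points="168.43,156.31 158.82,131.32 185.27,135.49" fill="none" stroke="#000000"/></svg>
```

1 u = 1 mm; y_m = 166.27 − y.

[1] `<polygon>` closed polygon, #ff0000→cut S824 F1092: (201.03,67.36) → (159.36,137.21) → (192.70,113.87) → (201.03,67.36) (closed)

[2] `<polygon>` regular polygon, #000000→score S503 F1923: (168.43,9.96) → (158.82,34.95) → (185.27,30.78) → (168.43,9.96) (closed)

G21
G90
G00 X201.03 Y67.36
M3 S824
G01 X159.36 Y137.21 F1092
G01 X192.70 Y113.87
G01 X201.03 Y67.36
M5
G00 X168.43 Y9.96
M3 S503
G01 X158.82 Y34.95 F1923
G01 X185.27 Y30.78
G01 X168.43 Y9.96
M5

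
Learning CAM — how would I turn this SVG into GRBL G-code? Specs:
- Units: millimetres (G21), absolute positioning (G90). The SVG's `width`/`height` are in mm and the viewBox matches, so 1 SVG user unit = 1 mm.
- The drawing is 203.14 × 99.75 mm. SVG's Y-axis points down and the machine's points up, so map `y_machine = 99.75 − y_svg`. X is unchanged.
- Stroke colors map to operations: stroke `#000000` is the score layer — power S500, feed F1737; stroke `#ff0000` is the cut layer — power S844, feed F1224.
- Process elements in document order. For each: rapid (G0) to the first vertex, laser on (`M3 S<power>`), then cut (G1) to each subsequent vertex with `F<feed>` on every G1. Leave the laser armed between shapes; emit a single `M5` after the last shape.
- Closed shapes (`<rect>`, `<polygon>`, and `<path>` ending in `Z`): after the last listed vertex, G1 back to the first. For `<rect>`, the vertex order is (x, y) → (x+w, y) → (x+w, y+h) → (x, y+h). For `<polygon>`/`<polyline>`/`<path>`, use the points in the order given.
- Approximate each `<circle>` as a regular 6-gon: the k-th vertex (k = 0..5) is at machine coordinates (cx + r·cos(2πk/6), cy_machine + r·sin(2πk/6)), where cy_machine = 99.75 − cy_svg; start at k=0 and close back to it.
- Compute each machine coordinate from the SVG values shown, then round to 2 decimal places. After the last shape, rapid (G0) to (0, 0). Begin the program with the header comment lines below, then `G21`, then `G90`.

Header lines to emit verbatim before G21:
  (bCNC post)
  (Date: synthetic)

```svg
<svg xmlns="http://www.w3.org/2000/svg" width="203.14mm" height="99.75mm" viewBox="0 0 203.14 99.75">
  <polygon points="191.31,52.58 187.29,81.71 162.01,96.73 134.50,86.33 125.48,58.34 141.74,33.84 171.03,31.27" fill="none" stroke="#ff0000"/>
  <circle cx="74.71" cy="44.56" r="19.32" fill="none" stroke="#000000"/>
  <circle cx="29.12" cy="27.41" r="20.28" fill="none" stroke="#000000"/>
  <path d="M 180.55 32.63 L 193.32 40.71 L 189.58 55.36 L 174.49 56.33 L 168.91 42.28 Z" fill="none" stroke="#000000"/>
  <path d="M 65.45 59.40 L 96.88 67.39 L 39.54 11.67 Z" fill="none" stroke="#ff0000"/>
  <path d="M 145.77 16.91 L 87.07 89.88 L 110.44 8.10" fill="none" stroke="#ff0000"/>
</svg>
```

(bCNC post)
(Date: synthetic)
G21
G90
G0 X191.31 Y47.17
M3 S844
G1 X187.29 Y18.04 F1224
G1 X162.01 Y3.02 F1224
G1 X134.50 Y13.42 F1224
G1 X125.48 Y41.41 F1224
G1 X141.74 Y65.91 F1224
G1 X171.03 Y68.48 F1224
G1 X191.31 Y47.17 F1224
G0 X94.03 Y55.19
M3 S500
G1 X84.37 Y71.92 F1737
G1 X65.05 Y71.92 F1737
G1 X55.39 Y55.19 F1737
G1 X65.05 Y38.46 F1737
G1 X84.37 Y38.46 F1737
G1 X94.03 Y55.19 F1737
G0 X49.40 Y72.34
M3 S500
G1 X39.26 Y89.90 F1737
G1 X18.98 Y89.90 F1737
G1 X8.84 Y72.34 F1737
G1 X18.98 Y54.78 F1737
G1 X39.26 Y54.78 F1737
G1 X49.40 Y72.34 F1737
G0 X180.55 Y67.12
M3 S500
G1 X193.32 Y59.04 F1737
G1 X189.58 Y44.39 F1737
G1 X174.49 Y43.42 F1737
G1 X168.91 Y57.47 F1737
G1 X180.55 Y67.12 F1737
G0 X65.45 Y40.35
M3 S844
G1 X96.88 Y32.36 F1224
G1 X39.54 Y88.08 F1224
G1 X65.45 Y40.35 F1224
G0 X145.77 Y82.84
M3 S844
G1 X87.07 Y9.87 F1224
G1 X110.44 Y91.65 F1224
M5
G0 X0.00 Y0.00

viewBox `0 0 203.14 99.75` with mm width/height → 1 unit = 1 mm. Flip: y_m = 99.75 − y_svg.

**Shape 1** — `<polygon>` regular polygon, stroke `#ff0000` → cut (S844, F1224). Machine vertices: (191.31,47.17) → (187.29,18.04) → (162.01,3.02) → (134.50,13.42) → (125.48,41.41) → (141.74,65.91) → (171.03,68.48) → (191.31,47.17). Closed: final G1 returns to the first vertex.

**Shape 2** — `<circle>` circle, stroke `#000000` → score (S500, F1737). Machine vertices: (94.03,55.19) → (84.37,71.92) → (65.05,71.92) → (55.39,55.19) → (65.05,38.46) → (84.37,38.46) → (94.03,55.19). Closed: final G1 returns to the first vertex.

**Shape 3** — `<circle>` circle, stroke `#000000` → score (S500, F1737). Machine vertices: (49.40,72.34) → (39.26,89.90) → (18.98,89.90) → (8.84,72.34) → (18.98,54.78) → (39.26,54.78) → (49.40,72.34). Closed: final G1 returns to the first vertex.

**Shape 4** — `<path>` regular polygon, stroke `#000000` → score (S500, F1737). Machine vertices: (180.55,67.12) → (193.32,59.04) → (189.58,44.39) → (174.49,43.42) → (168.91,57.47) → (180.55,67.12). Closed: final G1 returns to the first vertex.

**Shape 5** — `<path>` closed polygon, stroke `#ff0000` → cut (S844, F1224). Machine vertices: (65.45,40.35) → (96.88,32.36) → (39.54,88.08) → (65.45,40.35). Closed: final G1 returns to the first vertex.

**Shape 6** — `<path>` open polyline, stroke `#ff0000` → cut (S844, F1224). Machine vertices: (145.77,82.84) → (87.07,9.87) → (110.44,91.65). Open path.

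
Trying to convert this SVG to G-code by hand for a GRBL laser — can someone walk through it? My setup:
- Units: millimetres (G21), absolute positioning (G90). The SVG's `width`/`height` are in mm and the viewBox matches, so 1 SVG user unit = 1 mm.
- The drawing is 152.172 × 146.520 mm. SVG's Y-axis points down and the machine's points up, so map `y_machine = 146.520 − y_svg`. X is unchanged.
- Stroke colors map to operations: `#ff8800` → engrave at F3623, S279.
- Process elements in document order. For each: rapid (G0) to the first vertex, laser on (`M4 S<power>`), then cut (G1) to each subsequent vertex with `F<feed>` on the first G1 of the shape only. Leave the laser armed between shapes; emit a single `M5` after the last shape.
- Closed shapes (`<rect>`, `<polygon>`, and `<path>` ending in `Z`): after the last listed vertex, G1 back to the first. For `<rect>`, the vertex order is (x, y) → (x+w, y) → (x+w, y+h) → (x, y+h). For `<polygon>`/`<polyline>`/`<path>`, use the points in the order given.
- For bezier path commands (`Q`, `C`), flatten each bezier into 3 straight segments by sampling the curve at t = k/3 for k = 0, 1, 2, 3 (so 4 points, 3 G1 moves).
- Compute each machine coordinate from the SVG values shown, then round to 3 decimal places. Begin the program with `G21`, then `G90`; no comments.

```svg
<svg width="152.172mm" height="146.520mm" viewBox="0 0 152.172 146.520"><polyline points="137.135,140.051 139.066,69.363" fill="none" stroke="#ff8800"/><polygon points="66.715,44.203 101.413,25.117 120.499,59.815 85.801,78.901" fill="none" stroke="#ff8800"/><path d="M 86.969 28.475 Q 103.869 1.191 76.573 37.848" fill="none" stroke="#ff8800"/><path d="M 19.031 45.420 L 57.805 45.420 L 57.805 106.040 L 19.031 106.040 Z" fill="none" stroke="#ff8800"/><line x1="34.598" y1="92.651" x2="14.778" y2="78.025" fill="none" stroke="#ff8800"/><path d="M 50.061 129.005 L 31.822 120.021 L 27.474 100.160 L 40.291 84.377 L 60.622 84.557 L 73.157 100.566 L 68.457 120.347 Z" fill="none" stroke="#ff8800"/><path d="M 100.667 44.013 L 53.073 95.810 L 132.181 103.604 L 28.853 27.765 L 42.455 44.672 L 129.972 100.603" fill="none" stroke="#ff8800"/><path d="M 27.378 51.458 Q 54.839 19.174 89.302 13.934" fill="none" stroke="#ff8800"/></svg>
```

G21
G90
G0 X137.135 Y6.469
M4 S279
G1 X139.066 Y77.157 F3623
G0 X66.715 Y102.317
M4 S279
G1 X101.413 Y121.403 F3623
G1 X120.499 Y86.705
G1 X85.801 Y67.619
G1 X66.715 Y102.317
G0 X86.969 Y118.045
M4 S279
G1 X93.325 Y129.130 F3623
G1 X89.860 Y126.005
G1 X76.573 Y108.672
G0 X19.031 Y101.100
M4 S279
G1 X57.805 Y101.100 F3623
G1 X57.805 Y40.480
G1 X19.031 Y40.480
G1 X19.031 Y101.100
G0 X34.598 Y53.869
M4 S279
G1 X14.778 Y68.495 F3623
G0 X50.061 Y17.515
M4 S279
G1 X31.822 Y26.499 F3623
G1 X27.474 Y46.360
G1 X40.291 Y62.143
G1 X60.622 Y61.963
G1 X73.157 Y45.954
G1 X68.457 Y26.173
G1 X50.061 Y17.515
G0 X100.667 Y102.507
M4 S279
G1 X53.073 Y50.710 F3623
G1 X132.181 Y42.916
G1 X28.853 Y118.755
G1 X42.455 Y101.848
G1 X129.972 Y45.917
G0 X27.378 Y95.062
M4 S279
G1 X46.463 Y113.580 F3623
G1 X67.105 Y126.088
G1 X89.302 Y132.586
M5

viewBox `0 0 152.172 146.520` with mm width/height → 1 unit = 1 mm. Flip: y_m = 146.520 − y_svg.

**Shape 1** — `<polyline>` line segment, stroke `#ff8800` → engrave (S279, F3623). Machine vertices: (137.135,6.469) → (139.066,77.157). Open path.

**Shape 2** — `<polygon>` regular polygon, stroke `#ff8800` → engrave (S279, F3623). Machine vertices: (66.715,102.317) → (101.413,121.403) → (120.499,86.705) → (85.801,67.619) → (66.715,102.317). Closed: final G1 returns to the first vertex.

**Shape 3** — `<path>` quadratic bezier, stroke `#ff8800` → engrave (S279, F3623). Control points (SVG): P0=(86.969,28.475), P1=(103.869,1.191), P2=(76.573,37.848); sampled at t=k/3. Machine vertices: (86.969,118.045) → (93.325,129.130) → (89.860,126.005) → (76.573,108.672). Open path.

**Shape 4** — `<path>` rectangle, stroke `#ff8800` → engrave (S279, F3623). Machine vertices: (19.031,101.100) → (57.805,101.100) → (57.805,40.480) → (19.031,40.480) → (19.031,101.100). Closed: final G1 returns to the first vertex.

**Shape 5** — `<line>` line segment, stroke `#ff8800` → engrave (S279, F3623). Machine vertices: (34.598,53.869) → (14.778,68.495). Open path.

**Shape 6** — `<path>` regular polygon, stroke `#ff8800` → engrave (S279, F3623). Machine vertices: (50.061,17.515) → (31.822,26.499) → (27.474,46.360) → (40.291,62.143) → (60.622,61.963) → (73.157,45.954) → (68.457,26.173) → (50.061,17.515). Closed: final G1 returns to the first vertex.

**Shape 7** — `<path>` open polyline, stroke `#ff8800` → engrave (S279, F3623). Machine vertices: (100.667,102.507) → (53.073,50.710) → (132.181,42.916) → (28.853,118.755) → (42.455,101.848) → (129.972,45.917). Open path.

**Shape 8** — `<path>` quadratic bezier, stroke `#ff8800` → engrave (S279, F3623). Control points (SVG): P0=(27.378,51.458), P1=(54.839,19.174), P2=(89.302,13.934); sampled at t=k/3. Machine vertices: (27.378,95.062) → (46.463,113.580) → (67.105,126.088) → (89.302,132.586). Open path.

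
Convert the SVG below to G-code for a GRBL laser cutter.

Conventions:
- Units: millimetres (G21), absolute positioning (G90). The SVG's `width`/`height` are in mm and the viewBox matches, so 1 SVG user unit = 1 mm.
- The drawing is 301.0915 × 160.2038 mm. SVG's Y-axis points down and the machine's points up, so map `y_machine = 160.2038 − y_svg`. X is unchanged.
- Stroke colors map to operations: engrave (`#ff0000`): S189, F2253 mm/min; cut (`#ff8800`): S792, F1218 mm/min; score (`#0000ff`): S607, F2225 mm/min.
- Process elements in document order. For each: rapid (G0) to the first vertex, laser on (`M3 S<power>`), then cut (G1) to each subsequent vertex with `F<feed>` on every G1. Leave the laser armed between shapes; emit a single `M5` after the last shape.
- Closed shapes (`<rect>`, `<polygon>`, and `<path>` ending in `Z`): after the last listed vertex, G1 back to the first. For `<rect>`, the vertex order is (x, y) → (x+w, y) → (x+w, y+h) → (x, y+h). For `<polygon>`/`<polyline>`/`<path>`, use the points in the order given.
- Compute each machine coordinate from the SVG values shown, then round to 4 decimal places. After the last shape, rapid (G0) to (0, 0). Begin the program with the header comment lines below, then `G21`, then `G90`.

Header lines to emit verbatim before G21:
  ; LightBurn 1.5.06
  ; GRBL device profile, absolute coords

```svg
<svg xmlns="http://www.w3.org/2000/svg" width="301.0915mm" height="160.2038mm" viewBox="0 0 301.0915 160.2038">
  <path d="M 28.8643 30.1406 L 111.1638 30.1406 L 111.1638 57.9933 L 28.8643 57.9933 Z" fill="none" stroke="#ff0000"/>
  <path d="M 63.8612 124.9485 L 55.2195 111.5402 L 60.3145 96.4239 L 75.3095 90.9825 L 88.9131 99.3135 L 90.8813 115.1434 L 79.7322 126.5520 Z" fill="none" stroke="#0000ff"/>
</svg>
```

; LightBurn 1.5.06
; GRBL device profile, absolute coords
G21
G90
G0 X28.8643 Y130.0632
M3 S189
G1 X111.1638 Y130.0632 F2253
G1 X111.1638 Y102.2105 F2253
G1 X28.8643 Y102.2105 F2253
G1 X28.8643 Y130.0632 F2253
G0 X63.8612 Y35.2553
M3 S607
G1 X55.2195 Y48.6636 F2225
G1 X60.3145 Y63.7799 F2225
G1 X75.3095 Y69.2213 F2225
G1 X88.9131 Y60.8903 F2225
G1 X90.8813 Y45.0604 F2225
G1 X79.7322 Y33.6518 F2225
G1 X63.8612 Y35.2553 F2225
M5
G0 X0.0000 Y0.0000

viewBox `0 0 301.0915 160.2038` with mm width/height → 1 unit = 1 mm. Flip: y_m = 160.2038 − y_svg.

**Shape 1** — `<path>` rectangle, stroke `#ff0000` → engrave (S189, F2253). Machine vertices: (28.8643,130.0632) → (111.1638,130.0632) → (111.1638,102.2105) → (28.8643,102.2105) → (28.8643,130.0632). Closed: final G1 returns to the first vertex.

**Shape 2** — `<path>` regular polygon, stroke `#0000ff` → score (S607, F2225). Machine vertices: (63.8612,35.2553) → (55.2195,48.6636) → (60.3145,63.7799) → (75.3095,69.2213) → (88.9131,60.8903) → (90.8813,45.0604) → (79.7322,33.6518) → (63.8612,35.2553). Closed: final G1 returns to the first vertex.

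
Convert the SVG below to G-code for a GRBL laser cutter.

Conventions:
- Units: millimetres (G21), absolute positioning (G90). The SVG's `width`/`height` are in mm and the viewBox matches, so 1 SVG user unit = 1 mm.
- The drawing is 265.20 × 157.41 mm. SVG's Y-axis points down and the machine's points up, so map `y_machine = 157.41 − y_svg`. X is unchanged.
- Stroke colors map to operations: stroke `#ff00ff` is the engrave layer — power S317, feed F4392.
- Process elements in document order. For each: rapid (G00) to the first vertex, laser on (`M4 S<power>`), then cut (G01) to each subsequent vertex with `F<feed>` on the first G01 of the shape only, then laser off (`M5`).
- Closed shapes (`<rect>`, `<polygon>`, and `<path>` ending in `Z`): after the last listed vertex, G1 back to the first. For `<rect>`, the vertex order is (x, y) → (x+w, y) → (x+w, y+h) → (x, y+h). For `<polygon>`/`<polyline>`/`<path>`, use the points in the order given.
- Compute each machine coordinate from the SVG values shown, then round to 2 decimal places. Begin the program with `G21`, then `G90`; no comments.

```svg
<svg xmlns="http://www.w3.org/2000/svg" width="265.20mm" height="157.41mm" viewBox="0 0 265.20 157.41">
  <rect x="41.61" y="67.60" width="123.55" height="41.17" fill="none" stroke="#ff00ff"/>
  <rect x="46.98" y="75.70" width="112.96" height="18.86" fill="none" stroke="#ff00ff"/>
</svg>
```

1 u = 1 mm; y_m = 157.41 − y.

[1] `<rect>` rectangle, #ff00ff→engrave S317 F4392: (41.61,89.81) → (165.16,89.81) → (165.16,48.64) → (41.61,48.64) → (41.61,89.81) (closed)

[2] `<rect>` rectangle, #ff00ff→engrave S317 F4392: (46.98,81.71) → (159.94,81.71) → (159.94,62.85) → (46.98,62.85) → (46.98,81.71) (closed)

G21
G90
G00 X41.61 Y89.81
M4 S317
G01 X165.16 Y89.81 F4392
G01 X165.16 Y48.64
G01 X41.61 Y48.64
G01 X41.61 Y89.81
M5
G00 X46.98 Y81.71
M4 S317
G01 X159.94 Y81.71 F4392
G01 X159.94 Y62.85
G01 X46.98 Y62.85
G01 X46.98 Y81.71
M5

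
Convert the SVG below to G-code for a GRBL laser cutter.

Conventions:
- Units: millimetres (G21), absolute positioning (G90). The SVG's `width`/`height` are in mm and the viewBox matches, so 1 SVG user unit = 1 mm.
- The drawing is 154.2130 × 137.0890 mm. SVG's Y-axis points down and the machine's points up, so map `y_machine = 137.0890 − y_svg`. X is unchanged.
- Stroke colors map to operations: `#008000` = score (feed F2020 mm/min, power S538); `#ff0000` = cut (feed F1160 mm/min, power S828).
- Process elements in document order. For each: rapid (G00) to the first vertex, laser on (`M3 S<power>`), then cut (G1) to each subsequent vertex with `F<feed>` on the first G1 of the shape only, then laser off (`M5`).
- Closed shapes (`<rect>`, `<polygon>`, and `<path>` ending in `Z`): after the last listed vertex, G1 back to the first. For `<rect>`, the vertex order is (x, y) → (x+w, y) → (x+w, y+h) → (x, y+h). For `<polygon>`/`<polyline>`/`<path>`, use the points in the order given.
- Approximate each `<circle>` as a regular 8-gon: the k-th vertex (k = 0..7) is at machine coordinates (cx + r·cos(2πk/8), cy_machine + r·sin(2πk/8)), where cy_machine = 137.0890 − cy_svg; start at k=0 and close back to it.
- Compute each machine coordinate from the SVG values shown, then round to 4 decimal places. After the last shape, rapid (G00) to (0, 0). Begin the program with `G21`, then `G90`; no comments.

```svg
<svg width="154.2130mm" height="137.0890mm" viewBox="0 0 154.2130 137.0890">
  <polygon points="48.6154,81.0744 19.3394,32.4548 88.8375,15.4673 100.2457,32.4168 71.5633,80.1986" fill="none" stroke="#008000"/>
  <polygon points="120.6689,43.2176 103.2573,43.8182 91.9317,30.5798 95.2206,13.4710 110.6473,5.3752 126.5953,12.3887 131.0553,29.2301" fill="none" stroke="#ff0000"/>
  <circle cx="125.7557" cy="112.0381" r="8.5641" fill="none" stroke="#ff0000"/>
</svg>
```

G21
G90
G00 X48.6154 Y56.0146
M3 S538
G1 X19.3394 Y104.6342 F2020
G1 X88.8375 Y121.6217
G1 X100.2457 Y104.6722
G1 X71.5633 Y56.8904
G1 X48.6154 Y56.0146
M5
G00 X120.6689 Y93.8714
M3 S828
G1 X103.2573 Y93.2708 F1160
G1 X91.9317 Y106.5092
G1 X95.2206 Y123.6180
G1 X110.6473 Y131.7138
G1 X126.5953 Y124.7003
G1 X131.0553 Y107.8589
G1 X120.6689 Y93.8714
M5
G00 X134.3198 Y25.0509
M3 S828
G1 X131.8114 Y31.1066 F1160
G1 X125.7557 Y33.6150
G1 X119.7000 Y31.1066
G1 X117.1916 Y25.0509
G1 X119.7000 Y18.9952
G1 X125.7557 Y16.4868
G1 X131.8114 Y18.9952
G1 X134.3198 Y25.0509
M5
G00 X0.0000 Y0.0000

1 u = 1 mm; y_m = 137.0890 − y.

[1] `<polygon>` closed polygon, #008000→score S538 F2020: (48.6154,56.0146) → (19.3394,104.6342) → (88.8375,121.6217) → (100.2457,104.6722) → (71.5633,56.8904) → (48.6154,56.0146) (closed)

[2] `<polygon>` regular polygon, #ff0000→cut S828 F1160: (120.6689,93.8714) → (103.2573,93.2708) → (91.9317,106.5092) → (95.2206,123.6180) → (110.6473,131.7138) → (126.5953,124.7003) → (131.0553,107.8589) → (120.6689,93.8714) (closed)

[3] `<circle>` circle, #ff0000→cut S828 F1160: (134.3198,25.0509) → (131.8114,31.1066) → (125.7557,33.6150) → (119.7000,31.1066) → (117.1916,25.0509) → (119.7000,18.9952) → (125.7557,16.4868) → (131.8114,18.9952) → (134.3198,25.0509) (closed)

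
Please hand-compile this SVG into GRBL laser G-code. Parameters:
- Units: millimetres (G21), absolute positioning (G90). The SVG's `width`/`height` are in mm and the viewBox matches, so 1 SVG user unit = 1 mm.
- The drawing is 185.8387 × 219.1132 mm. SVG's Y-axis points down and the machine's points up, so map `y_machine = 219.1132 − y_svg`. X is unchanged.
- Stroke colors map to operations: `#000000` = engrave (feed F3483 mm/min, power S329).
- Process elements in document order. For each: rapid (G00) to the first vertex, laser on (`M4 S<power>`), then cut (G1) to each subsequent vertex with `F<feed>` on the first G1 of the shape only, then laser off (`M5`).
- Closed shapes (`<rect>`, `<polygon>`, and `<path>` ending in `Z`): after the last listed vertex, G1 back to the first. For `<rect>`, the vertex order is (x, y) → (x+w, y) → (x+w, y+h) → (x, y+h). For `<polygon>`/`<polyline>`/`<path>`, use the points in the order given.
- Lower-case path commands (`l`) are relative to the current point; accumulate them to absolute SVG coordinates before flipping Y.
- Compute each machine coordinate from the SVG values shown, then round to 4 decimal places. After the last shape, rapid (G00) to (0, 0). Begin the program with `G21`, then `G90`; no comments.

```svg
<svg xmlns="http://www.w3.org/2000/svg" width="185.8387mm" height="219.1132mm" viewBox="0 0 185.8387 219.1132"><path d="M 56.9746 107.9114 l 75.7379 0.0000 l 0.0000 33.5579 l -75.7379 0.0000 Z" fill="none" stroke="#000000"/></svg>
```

Since the viewBox matches the mm dimensions, user units are millimetres directly. The only transform is the Y-flip y_m = 219.1132 − y_svg.

Shape 1 is a rectangle drawn with `<path>`. Its stroke #000000 means engrave at S329, F3483. After flipping Y the toolpath is (56.9746,111.2018) → (132.7125,111.2018) → (132.7125,77.6439) → (56.9746,77.6439) → (56.9746,111.2018), returning to the start.

G21
G90
G00 X56.9746 Y111.2018
M4 S329
G1 X132.7125 Y111.2018 F3483
G1 X132.7125 Y77.6439
G1 X56.9746 Y77.6439
G1 X56.9746 Y111.2018
M5
G00 X0.0000 Y0.0000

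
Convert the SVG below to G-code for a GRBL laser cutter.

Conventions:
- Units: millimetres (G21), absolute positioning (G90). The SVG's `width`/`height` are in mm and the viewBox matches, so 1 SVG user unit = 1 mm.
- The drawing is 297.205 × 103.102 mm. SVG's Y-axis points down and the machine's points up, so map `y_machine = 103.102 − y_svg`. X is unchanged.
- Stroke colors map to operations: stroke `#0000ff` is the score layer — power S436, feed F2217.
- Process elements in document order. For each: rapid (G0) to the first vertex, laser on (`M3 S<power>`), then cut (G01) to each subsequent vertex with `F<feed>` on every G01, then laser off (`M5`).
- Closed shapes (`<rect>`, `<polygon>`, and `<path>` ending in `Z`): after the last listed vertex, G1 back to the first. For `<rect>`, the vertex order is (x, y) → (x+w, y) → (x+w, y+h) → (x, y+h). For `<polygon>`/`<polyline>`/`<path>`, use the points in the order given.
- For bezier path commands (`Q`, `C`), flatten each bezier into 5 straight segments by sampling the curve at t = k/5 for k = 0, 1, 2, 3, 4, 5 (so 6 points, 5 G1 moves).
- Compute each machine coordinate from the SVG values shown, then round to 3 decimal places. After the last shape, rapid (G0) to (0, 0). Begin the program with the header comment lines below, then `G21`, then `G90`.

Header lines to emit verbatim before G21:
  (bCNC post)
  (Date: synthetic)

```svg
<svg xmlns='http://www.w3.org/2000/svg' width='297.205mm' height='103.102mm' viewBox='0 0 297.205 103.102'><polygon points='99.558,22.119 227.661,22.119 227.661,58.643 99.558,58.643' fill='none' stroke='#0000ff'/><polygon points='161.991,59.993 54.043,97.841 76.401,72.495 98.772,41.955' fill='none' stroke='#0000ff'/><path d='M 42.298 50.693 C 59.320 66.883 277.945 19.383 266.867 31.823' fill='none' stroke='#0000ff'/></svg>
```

viewBox `0 0 297.205 103.102` with mm width/height → 1 unit = 1 mm. Flip: y_m = 103.102 − y_svg.

**Shape 1** — `<polygon>` rectangle, stroke `#0000ff` → score (S436, F2217). Machine vertices: (99.558,80.983) → (227.661,80.983) → (227.661,44.459) → (99.558,44.459) → (99.558,80.983). Closed: final G1 returns to the first vertex.

**Shape 2** — `<polygon>` closed polygon, stroke `#0000ff` → score (S436, F2217). Machine vertices: (161.991,43.109) → (54.043,5.261) → (76.401,30.607) → (98.772,61.147) → (161.991,43.109). Closed: final G1 returns to the first vertex.

**Shape 3** — `<path>` cubic bezier, stroke `#0000ff` → score (S436, F2217). Control points (SVG): P0=(42.298,50.693), P1=(59.320,66.883), P2=(277.945,19.383), P3=(266.867,31.823); sampled at t=k/5. Machine vertices: (42.298,52.409) → (73.253,49.349) → (131.890,55.640) → (197.507,65.348) → (249.400,72.539) → (266.867,71.279). Open path.

(bCNC post)
(Date: synthetic)
G21
G90
G0 X99.558 Y80.983
M3 S436
G01 X227.661 Y80.983 F2217
G01 X227.661 Y44.459 F2217
G01 X99.558 Y44.459 F2217
G01 X99.558 Y80.983 F2217
M5
G0 X161.991 Y43.109
M3 S436
G01 X54.043 Y5.261 F2217
G01 X76.401 Y30.607 F2217
G01 X98.772 Y61.147 F2217
G01 X161.991 Y43.109 F2217
M5
G0 X42.298 Y52.409
M3 S436
G01 X73.253 Y49.349 F2217
G01 X131.890 Y55.640 F2217
G01 X197.507 Y65.348 F2217
G01 X249.400 Y72.539 F2217
G01 X266.867 Y71.279 F2217
M5
G0 X0.000 Y0.000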